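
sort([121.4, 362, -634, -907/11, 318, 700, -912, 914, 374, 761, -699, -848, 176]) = [-912, -848, -699, -634, -907/11, 121.4, 176, 318, 362, 374, 700, 761, 914]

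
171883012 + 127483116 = 299366128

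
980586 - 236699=743887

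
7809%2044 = 1677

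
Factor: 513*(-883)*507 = -1*3^4*13^2*19^1*883^1 = -229660353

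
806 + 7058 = 7864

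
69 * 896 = 61824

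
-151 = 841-992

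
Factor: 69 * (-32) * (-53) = 2^5 * 3^1 * 23^1 * 53^1 = 117024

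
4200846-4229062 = -28216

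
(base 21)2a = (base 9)57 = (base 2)110100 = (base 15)37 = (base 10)52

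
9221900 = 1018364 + 8203536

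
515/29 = 17 + 22/29 ≈ 17.76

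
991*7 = 6937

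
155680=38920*4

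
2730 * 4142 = 11307660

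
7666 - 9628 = -1962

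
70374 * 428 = 30120072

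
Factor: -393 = -1*3^1*131^1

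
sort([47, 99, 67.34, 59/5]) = [59/5, 47, 67.34, 99]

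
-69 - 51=-120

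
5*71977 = 359885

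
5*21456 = 107280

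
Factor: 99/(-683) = -1*3^2*11^1*683^(-1) 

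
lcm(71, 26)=1846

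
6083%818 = 357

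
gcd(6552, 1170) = 234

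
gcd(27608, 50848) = 56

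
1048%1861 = 1048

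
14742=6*2457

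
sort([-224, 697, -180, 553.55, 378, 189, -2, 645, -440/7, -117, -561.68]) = [-561.68, -224, -180, -117, -440/7, -2, 189, 378, 553.55, 645, 697]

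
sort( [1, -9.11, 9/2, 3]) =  [-9.11, 1, 3, 9/2]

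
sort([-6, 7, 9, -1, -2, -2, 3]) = [-6, -2, -2, -1, 3, 7, 9]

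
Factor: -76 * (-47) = 2^2 * 19^1 * 47^1 = 3572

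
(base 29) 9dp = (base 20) jib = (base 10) 7971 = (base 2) 1111100100011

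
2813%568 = 541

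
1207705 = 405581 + 802124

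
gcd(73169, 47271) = 1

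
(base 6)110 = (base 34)18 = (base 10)42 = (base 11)39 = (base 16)2a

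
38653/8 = 4831 + 5/8 ≈ 4831.63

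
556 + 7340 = 7896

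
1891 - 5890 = -3999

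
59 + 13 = 72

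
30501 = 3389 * 9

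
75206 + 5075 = 80281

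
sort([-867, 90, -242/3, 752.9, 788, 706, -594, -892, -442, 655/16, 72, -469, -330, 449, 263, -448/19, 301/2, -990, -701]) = [-990, -892, -867, -701, -594, -469, -442, -330, -242/3, -448/19, 655/16, 72, 90, 301/2, 263, 449, 706, 752.9, 788]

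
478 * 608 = 290624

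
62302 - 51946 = 10356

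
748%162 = 100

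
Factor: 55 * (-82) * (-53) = 2^1 * 5^1 * 11^1 * 41^1 * 53^1 = 239030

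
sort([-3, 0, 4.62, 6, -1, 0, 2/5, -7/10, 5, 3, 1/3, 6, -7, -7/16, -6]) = [-7, -6, -3, -1, -7/10, -7/16, 0, 0, 1/3, 2/5, 3, 4.62, 5, 6, 6]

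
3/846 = 1/282 ≈ 0.00355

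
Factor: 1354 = 2^1*677^1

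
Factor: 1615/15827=5^1*7^(-2)=5/49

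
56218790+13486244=69705034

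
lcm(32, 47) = 1504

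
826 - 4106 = -3280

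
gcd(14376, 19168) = 4792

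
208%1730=208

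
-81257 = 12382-93639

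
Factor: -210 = -1 * 2^1 * 3^1 * 5^1 * 7^1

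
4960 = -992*(-5)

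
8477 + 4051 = 12528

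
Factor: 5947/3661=7^(-1)*19^1*313^1*523^(-1)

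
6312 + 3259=9571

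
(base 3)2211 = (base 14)56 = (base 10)76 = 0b1001100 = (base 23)37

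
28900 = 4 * 7225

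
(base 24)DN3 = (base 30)8S3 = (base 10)8043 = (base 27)B0O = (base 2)1111101101011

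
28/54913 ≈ 0.000510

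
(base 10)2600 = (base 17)8gg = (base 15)b85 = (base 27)3f8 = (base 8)5050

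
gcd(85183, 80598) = 7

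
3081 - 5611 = -2530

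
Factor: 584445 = 3^1 * 5^1 * 47^1 * 829^1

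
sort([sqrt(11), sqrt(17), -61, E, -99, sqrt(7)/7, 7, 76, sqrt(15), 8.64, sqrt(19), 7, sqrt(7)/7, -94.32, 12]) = [-99, -94.32, -61, sqrt(7)/7, sqrt(7)/7, E, sqrt(11), sqrt(15), sqrt(17), sqrt(19), 7, 7, 8.64, 12, 76]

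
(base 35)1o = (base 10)59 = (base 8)73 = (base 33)1q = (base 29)21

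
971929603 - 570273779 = 401655824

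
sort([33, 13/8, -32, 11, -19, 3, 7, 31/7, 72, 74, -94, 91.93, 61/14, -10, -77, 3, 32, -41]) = [-94, -77, -41, -32, -19, -10, 13/8, 3, 3, 61/14, 31/7, 7, 11, 32, 33, 72, 74, 91.93]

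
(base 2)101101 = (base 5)140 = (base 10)45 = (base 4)231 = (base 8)55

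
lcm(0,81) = 0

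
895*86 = 76970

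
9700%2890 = 1030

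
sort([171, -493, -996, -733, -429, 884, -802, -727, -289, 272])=[-996, -802, -733, -727, -493, -429, -289, 171, 272, 884]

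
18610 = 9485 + 9125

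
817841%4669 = 766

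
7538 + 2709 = 10247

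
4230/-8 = -2115/4 = -528.75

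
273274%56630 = 46754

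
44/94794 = 22/47397≈0.000464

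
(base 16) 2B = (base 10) 43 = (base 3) 1121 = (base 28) 1F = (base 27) 1G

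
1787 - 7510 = -5723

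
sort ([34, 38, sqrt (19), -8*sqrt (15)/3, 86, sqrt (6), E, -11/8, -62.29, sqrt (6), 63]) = [-62.29, -8*sqrt (15)/3, -11/8, sqrt (6), sqrt (6), E, sqrt (19), 34, 38, 63, 86]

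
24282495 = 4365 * 5563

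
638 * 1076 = 686488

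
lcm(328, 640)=26240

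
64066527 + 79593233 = 143659760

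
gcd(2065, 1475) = 295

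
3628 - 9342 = -5714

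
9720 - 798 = 8922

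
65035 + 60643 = 125678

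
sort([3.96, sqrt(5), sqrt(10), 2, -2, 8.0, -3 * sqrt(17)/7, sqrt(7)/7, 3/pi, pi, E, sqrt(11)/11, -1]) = [-2, -3 * sqrt(17)/7, -1, sqrt(11)/11, sqrt(7)/7, 3/pi, 2, sqrt(5), E, pi, sqrt(10), 3.96, 8.0]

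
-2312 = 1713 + -4025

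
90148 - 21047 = 69101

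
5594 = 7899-2305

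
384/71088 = 8/1481 ≈ 0.00540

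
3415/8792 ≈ 0.388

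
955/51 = 18 + 37/51 ≈ 18.73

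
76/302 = 38/151 ≈ 0.252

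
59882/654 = 91 + 184/327 ≈ 91.56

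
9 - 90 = -81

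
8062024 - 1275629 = 6786395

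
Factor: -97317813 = -1*3^1*137^1*236783^1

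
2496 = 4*624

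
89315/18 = 4961 + 17/18 ≈ 4961.94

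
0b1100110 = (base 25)42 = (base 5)402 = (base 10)102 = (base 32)36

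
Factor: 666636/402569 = 2^2 * 3^1 * 23^(-2) * 73^1 = 876/529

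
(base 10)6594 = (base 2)1100111000010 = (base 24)bai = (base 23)cag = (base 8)14702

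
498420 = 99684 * 5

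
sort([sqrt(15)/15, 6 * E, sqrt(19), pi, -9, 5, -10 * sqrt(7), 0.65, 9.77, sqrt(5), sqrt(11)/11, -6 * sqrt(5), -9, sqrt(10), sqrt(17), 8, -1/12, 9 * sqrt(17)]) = [-10 * sqrt(7), -6 * sqrt(5), -9, -9, -1/12, sqrt(15)/15, sqrt(11)/11, 0.65, sqrt(5), pi, sqrt(10), sqrt(17), sqrt(19), 5, 8, 9.77, 6 * E, 9 * sqrt(17)]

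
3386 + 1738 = 5124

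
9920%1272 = 1016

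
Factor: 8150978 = 2^1*11^1*163^1*2273^1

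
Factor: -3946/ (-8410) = 5^ (-1)*29^ (-2)*1973^1 = 1973/4205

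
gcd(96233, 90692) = 1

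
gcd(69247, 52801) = 1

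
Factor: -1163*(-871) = 13^1*67^1*1163^1 = 1012973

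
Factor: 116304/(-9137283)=-1 * 2^4 * 2423^1 * 3045761^(-1)=-38768/3045761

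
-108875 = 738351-847226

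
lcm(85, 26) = 2210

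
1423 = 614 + 809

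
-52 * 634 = -32968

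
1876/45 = 41 + 31/45≈41.69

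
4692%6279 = 4692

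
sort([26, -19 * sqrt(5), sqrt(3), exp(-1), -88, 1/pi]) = [-88, -19 * sqrt(5), 1/pi, exp(-1), sqrt(3), 26]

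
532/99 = 5 + 37/99 ≈ 5.37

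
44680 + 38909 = 83589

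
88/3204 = 22/801 ≈ 0.0275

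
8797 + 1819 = 10616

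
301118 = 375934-74816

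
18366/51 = 6122/17 ≈ 360.12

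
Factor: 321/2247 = 7^ (-1) = 1/7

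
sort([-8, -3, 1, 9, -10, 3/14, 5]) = [-10, -8, -3, 3/14, 1, 5, 9]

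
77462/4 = 38731/2 = 19365.50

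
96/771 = 32/257 ≈ 0.125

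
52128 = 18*2896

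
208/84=52/21 ≈ 2.48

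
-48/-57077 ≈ 0.000841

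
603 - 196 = 407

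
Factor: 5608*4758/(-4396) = -1*2^2*3^1*7^(-1)*13^1*61^1*157^(-1)*701^1 = -6670716/1099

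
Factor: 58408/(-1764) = -1*2^1*3^(-2)*149^1 = -298/9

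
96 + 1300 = 1396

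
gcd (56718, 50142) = 822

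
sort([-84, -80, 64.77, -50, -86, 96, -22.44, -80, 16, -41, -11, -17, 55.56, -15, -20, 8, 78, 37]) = [-86, -84, -80, -80, -50, -41, -22.44, -20, -17, -15, -11, 8, 16, 37, 55.56, 64.77, 78, 96]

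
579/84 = 193/28 ≈ 6.89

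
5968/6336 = 373/396 ≈ 0.942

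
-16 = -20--4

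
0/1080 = 0 = 0.00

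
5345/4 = 1336+1/4 = 1336.25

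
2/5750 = 1/2875 ≈ 0.000348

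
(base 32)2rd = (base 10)2925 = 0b101101101101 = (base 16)b6d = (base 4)231231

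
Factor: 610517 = 173^1*3529^1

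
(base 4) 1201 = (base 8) 141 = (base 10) 97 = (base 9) 117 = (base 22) 49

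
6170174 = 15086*409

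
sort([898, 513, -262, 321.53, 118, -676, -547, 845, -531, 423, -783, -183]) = [-783, -676, -547, -531, -262, -183, 118, 321.53, 423, 513, 845, 898]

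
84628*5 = 423140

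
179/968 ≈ 0.185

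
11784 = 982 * 12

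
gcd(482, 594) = 2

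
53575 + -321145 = -267570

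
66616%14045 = 10436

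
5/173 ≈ 0.0289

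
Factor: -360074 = -1 * 2^1 * 11^1 * 13^1 * 1259^1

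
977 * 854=834358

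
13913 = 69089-55176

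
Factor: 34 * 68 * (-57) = -1 * 2^3 * 3^1 * 17^2 * 19^1 = -131784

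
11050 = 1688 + 9362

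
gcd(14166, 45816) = 6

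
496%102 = 88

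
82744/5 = 16548 + 4/5 = 16548.80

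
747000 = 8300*90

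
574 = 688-114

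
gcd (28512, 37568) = 32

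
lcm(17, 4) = 68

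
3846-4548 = -702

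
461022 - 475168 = -14146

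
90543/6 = 30181/2 = 15090.50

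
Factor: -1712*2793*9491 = -1*2^4*3^1*7^2*19^1*107^1*9491^1 = -45382317456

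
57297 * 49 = 2807553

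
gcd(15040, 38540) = 940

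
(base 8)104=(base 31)26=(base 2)1000100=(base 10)68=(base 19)3b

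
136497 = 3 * 45499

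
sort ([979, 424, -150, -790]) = [-790, -150, 424, 979]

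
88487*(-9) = -796383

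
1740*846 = 1472040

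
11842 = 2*5921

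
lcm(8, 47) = 376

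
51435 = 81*635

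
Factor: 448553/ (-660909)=-1*3^ (-1)*7^1*17^ (-1)*139^1*461^1*12959^ (-1)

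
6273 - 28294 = -22021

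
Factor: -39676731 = -1 * 3^1 * 19^1 * 696083^1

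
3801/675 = 1267/225 ≈ 5.63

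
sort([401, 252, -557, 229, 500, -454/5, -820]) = [-820, -557, -454/5, 229, 252, 401, 500]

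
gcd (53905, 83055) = 5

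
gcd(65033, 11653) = 1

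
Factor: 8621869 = 8621869^1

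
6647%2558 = 1531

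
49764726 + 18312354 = 68077080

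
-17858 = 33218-51076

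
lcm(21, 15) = 105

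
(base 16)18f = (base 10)399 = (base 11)333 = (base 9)483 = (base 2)110001111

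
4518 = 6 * 753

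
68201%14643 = 9629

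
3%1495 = 3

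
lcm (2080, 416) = 2080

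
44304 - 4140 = 40164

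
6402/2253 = 2 + 632/751 ≈ 2.84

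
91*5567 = 506597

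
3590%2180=1410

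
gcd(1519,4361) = 49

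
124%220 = 124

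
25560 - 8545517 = -8519957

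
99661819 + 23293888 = 122955707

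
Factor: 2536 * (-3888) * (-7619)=2^7 * 3^5 * 19^1 * 317^1 * 401^1=75123096192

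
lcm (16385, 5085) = 147465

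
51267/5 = 10253 + 2/5 = 10253.40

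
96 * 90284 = 8667264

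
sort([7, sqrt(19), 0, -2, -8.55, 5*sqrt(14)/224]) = [-8.55, -2, 0, 5*sqrt(14)/224, sqrt(19), 7]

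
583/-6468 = -53/588 ≈ -0.0901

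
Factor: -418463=-1 * 79^1 * 5297^1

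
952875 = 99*9625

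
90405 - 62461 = 27944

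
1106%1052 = 54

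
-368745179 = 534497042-903242221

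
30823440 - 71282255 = -40458815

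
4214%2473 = 1741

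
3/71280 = 1/23760 ≈ 0.0000421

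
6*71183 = 427098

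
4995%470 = 295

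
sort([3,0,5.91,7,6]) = [0,3,5.91,6,7]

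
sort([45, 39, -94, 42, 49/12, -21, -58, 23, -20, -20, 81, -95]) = [-95, -94, -58, -21, -20, -20, 49/12, 23, 39, 42, 45, 81]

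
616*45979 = 28323064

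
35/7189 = 5/1027 ≈ 0.00487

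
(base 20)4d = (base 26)3f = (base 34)2p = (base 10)93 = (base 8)135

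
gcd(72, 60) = 12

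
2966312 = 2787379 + 178933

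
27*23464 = 633528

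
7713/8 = 964 + 1/8 ≈ 964.13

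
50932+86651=137583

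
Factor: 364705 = 5^1*11^1*19^1*349^1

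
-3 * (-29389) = 88167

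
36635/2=18317 + 1/2=18317.50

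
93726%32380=28966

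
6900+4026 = 10926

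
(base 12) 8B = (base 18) 5H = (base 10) 107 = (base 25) 47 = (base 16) 6B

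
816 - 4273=-3457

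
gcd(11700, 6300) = 900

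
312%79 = 75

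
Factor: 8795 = 5^1*1759^1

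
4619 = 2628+1991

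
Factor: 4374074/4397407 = 2^1*7^(-2)*17^(-1)*5279^(-1)*2187037^1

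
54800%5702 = 3482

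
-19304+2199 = -17105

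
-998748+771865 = -226883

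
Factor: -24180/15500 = -1*3^1*5^(-2)*13^1 = -39/25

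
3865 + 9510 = 13375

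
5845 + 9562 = 15407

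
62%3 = 2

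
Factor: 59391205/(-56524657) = -1*5^1*7^(-1)*167^(-1)*2099^1*5659^1*48353^(-1)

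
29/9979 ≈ 0.00291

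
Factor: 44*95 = 2^2*5^1*11^1*19^1 = 4180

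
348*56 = 19488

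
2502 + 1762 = 4264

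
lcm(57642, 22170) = 288210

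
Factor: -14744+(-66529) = -1 * 3^1 * 27091^1 = -81273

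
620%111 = 65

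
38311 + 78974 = 117285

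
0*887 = 0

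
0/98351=0=0.00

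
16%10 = 6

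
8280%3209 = 1862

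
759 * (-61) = -46299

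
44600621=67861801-23261180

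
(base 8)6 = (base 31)6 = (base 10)6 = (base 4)12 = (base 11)6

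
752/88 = 8 + 6/11 ≈ 8.55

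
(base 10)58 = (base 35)1n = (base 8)72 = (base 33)1p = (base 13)46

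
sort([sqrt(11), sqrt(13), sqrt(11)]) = [sqrt(11), sqrt(11), sqrt(13)]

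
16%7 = 2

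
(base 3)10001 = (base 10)82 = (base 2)1010010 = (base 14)5c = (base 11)75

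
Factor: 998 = 2^1 * 499^1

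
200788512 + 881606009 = 1082394521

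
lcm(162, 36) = 324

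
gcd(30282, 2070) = 6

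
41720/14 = 2980 = 2980.00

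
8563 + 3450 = 12013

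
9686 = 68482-58796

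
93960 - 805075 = -711115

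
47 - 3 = 44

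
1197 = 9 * 133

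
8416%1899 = 820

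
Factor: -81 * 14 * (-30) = 2^2 * 3^5 * 5^1 * 7^1 = 34020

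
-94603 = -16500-78103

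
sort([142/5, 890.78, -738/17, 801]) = [-738/17, 142/5, 801, 890.78]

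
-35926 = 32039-67965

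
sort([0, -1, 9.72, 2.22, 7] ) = [-1, 0, 2.22, 7, 9.72] 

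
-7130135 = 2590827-9720962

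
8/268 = 2/67 ≈ 0.0299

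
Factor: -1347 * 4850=-1 * 2^1 * 3^1 * 5^2 * 97^1 * 449^1=-6532950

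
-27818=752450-780268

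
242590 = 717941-475351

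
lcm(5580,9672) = 145080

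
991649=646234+345415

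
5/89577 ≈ 0.0000558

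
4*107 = 428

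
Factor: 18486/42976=2^(-4)*3^2*13^1*17^(-1)=117/272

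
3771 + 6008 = 9779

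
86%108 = 86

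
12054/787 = 15+249/787 ≈ 15.32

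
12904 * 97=1251688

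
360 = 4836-4476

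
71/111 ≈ 0.640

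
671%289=93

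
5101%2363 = 375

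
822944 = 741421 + 81523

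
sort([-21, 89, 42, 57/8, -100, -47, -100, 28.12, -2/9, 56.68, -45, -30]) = [-100, -100, -47, -45, -30, -21, -2/9, 57/8, 28.12, 42, 56.68, 89]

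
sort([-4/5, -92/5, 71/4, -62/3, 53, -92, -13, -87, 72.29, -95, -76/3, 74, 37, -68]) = [-95, -92, -87, -68, -76/3, -62/3, -92/5, -13, -4/5, 71/4, 37, 53, 72.29, 74]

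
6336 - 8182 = -1846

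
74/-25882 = -37/12941≈-0.00286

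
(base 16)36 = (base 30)1o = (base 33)1l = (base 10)54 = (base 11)4a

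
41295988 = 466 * 88618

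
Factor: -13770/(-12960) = 2^(-4)*17^1 = 17/16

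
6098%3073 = 3025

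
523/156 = 3 + 55/156 ≈ 3.35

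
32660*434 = 14174440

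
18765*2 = 37530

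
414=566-152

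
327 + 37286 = 37613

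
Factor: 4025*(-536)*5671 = -1*2^3*5^2*7^1*23^1*53^1*67^1*107^1 = -12234615400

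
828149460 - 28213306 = 799936154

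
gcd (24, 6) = 6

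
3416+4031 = 7447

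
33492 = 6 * 5582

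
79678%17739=8722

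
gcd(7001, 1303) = 1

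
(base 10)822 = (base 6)3450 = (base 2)1100110110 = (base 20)212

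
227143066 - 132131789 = 95011277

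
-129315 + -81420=-210735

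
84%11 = 7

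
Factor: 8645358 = 2^1*3^1*673^1*2141^1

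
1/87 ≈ 0.0115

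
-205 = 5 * (-41) 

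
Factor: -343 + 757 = 2^1*3^2*23^1 = 414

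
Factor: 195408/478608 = 3^1 * 13^(-2) * 23^1 = 69/169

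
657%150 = 57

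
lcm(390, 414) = 26910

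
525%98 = 35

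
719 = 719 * 1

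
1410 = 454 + 956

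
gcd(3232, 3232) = 3232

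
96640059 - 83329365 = 13310694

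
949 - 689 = 260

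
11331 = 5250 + 6081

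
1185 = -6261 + 7446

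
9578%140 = 58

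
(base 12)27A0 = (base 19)CD5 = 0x11E8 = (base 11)3498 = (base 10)4584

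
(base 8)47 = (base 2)100111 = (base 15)29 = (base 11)36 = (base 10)39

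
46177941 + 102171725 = 148349666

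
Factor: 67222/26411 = 2^1*7^(-4)*11^(-1)*19^1*29^1*61^1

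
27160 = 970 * 28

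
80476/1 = 80476 = 80476.00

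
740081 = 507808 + 232273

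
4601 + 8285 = 12886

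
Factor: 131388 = 2^2 * 3^1 * 10949^1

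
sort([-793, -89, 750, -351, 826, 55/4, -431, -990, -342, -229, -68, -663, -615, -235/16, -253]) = [-990, -793, -663, -615, -431, -351, -342, -253, -229, -89, -68, -235/16, 55/4, 750, 826]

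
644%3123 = 644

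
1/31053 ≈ 0.0000322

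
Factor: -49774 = -1*2^1*41^1*607^1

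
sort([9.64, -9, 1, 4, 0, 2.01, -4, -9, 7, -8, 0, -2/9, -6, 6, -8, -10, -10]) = [-10, -10, -9, -9, -8, -8, -6, -4, -2/9, 0, 0, 1, 2.01, 4, 6, 7, 9.64]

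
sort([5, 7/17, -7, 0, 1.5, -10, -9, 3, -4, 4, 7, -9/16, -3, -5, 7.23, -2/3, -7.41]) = [-10, -9, -7.41, -7, -5, -4, -3, -2/3, -9/16, 0, 7/17, 1.5, 3, 4, 5, 7, 7.23]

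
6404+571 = 6975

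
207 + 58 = 265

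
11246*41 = 461086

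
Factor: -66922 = -1 * 2^1 * 33461^1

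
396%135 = 126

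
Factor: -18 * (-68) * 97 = 2^3 * 3^2 * 17^1 * 97^1 = 118728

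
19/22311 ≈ 0.000852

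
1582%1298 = 284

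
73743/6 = 24581/2 = 12290.50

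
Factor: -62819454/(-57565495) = 2^1*3^1*5^(-1)*13^(-1)*17^1*31^1*19867^1*885623^(-1)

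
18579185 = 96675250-78096065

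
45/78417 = 5/8713 ≈ 0.000574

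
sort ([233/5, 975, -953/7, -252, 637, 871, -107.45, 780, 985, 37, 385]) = [-252, -953/7, -107.45, 37, 233/5, 385, 637, 780, 871, 975, 985]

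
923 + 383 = 1306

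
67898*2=135796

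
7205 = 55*131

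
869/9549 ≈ 0.0910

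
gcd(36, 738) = 18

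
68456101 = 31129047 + 37327054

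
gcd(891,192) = 3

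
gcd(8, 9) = 1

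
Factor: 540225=3^2 * 5^2 * 7^4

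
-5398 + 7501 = 2103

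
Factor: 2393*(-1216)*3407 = -1*2^6*19^1*2393^1*3407^1 = -9913988416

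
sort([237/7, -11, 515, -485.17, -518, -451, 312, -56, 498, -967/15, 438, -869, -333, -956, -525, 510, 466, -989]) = [-989, -956, -869, -525, -518, -485.17, -451, -333, -967/15, -56, -11, 237/7, 312, 438, 466, 498, 510, 515]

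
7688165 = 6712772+975393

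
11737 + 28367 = 40104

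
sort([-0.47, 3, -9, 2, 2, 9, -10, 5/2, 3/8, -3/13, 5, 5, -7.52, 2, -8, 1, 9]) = [-10, -9, -8, -7.52, -0.47, -3/13, 3/8, 1, 2, 2, 2, 5/2, 3, 5, 5, 9, 9]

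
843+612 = 1455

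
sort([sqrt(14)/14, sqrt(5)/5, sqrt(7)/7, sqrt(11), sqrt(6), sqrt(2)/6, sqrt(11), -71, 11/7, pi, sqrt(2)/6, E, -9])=[-71, -9, sqrt(2)/6, sqrt(2)/6, sqrt(14)/14, sqrt(7)/7, sqrt(5)/5, 11/7, sqrt(6), E, pi, sqrt(11), sqrt(11)]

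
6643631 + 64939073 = 71582704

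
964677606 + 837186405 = 1801864011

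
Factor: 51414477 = 3^1 * 17^1 * 29^1 * 34763^1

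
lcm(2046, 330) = 10230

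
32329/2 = 16164+1/2 = 16164.50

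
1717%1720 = 1717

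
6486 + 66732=73218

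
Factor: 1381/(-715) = -1 * 5^(-1) * 11^(-1) * 13^(-1) * 1381^1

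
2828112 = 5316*532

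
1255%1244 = 11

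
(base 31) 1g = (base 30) 1h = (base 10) 47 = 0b101111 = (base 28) 1j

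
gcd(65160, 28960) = 7240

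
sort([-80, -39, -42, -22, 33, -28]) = [-80, -42, -39, -28, -22, 33]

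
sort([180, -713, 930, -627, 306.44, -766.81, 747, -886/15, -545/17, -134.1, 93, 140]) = [-766.81, -713, -627, -134.1, -886/15, -545/17, 93, 140, 180, 306.44, 747, 930]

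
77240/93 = 830+50/93≈830.54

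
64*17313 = 1108032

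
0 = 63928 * 0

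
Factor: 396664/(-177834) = -1*2^2*3^(-1)*107^(-1)*179^1 = -716/321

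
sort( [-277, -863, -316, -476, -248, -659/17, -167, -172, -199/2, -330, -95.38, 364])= [-863, -476, -330, -316, -277, -248, -172, -167, -199/2, -95.38, -659/17, 364]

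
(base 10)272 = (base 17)g0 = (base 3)101002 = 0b100010000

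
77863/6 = 12977 + 1/6 ≈ 12977.17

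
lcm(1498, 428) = 2996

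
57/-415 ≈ -0.137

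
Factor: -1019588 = -1 * 2^2 * 41^1 * 6217^1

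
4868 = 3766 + 1102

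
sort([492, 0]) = [0, 492]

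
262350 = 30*8745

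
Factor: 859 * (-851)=-1 * 23^1 * 37^1 * 859^1=-731009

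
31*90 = 2790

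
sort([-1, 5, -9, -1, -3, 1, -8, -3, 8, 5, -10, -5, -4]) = [-10, -9, -8, -5, -4, -3, -3, -1, -1, 1, 5, 5, 8]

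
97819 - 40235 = 57584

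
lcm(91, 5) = 455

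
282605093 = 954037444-671432351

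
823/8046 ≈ 0.102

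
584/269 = 2 + 46/269 ≈ 2.17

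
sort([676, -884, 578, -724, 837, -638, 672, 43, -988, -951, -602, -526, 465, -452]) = [-988, -951, -884, -724, -638, -602, -526, -452, 43, 465, 578, 672, 676, 837]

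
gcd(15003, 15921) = 9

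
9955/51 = 195 + 10/51 ≈ 195.20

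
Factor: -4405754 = -1 * 2^1 * 17^1 * 129581^1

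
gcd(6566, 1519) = 49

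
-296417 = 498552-794969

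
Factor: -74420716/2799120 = -1*2^(-2)*3^(-1)*5^(-1)*107^(-1)*109^(-1)*331^1*56209^1 = -18605179/699780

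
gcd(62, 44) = 2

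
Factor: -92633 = -1*17^1*5449^1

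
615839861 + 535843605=1151683466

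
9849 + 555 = 10404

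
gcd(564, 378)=6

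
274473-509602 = -235129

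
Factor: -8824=-1 * 2^3 * 1103^1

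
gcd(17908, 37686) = 22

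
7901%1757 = 873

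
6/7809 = 2/2603 ≈ 0.000768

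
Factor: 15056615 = 5^1*7^1*71^1*73^1*83^1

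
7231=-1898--9129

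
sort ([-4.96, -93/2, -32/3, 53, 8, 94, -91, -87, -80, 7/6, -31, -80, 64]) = [-91, -87, -80, -80, -93/2, -31, -32/3, -4.96, 7/6, 8, 53, 64, 94]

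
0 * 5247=0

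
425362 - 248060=177302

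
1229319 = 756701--472618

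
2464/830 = 1232/415 ≈ 2.97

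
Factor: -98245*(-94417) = 5^1*7^2*263^1*359^1*401^1 = 9275998165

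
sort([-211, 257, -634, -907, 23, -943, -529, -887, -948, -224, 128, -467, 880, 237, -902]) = [-948, -943, -907, -902, -887, -634, -529, -467, -224, -211, 23, 128, 237, 257, 880]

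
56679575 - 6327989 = 50351586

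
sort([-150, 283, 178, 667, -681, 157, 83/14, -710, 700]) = [-710, -681, -150, 83/14, 157, 178, 283, 667, 700]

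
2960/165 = 17+31/33≈17.94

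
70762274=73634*961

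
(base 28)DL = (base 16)181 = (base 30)CP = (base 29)D8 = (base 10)385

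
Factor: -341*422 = -1*2^1*11^1*31^1*211^1 = -143902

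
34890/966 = 36 + 19/161 ≈ 36.12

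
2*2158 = 4316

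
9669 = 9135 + 534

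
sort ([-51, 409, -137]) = [-137, -51, 409]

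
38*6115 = 232370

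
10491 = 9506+985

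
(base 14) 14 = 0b10010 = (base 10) 18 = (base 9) 20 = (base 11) 17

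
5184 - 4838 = 346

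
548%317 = 231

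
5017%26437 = 5017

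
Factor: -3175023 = -1 * 3^1 * 1058341^1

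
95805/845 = 113 + 64/169 ≈ 113.38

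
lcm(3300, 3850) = 23100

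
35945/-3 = -11981 - 2/3 ≈ -11981.67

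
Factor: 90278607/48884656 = 2^(-4)*3^1*17^(-1)*53^(-1)*3391^(-1)*30092869^1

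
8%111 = 8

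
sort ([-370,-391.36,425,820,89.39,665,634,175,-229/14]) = [-391.36,-370,-229/14,89.39,175,425,634,665,820]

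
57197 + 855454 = 912651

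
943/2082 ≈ 0.453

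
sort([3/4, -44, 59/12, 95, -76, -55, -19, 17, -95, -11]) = [-95, -76, -55, -44, -19, -11, 3/4, 59/12, 17, 95]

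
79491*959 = 76231869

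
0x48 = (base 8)110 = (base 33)26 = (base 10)72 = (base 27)2i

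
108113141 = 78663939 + 29449202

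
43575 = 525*83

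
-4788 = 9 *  (-532)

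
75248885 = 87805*857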